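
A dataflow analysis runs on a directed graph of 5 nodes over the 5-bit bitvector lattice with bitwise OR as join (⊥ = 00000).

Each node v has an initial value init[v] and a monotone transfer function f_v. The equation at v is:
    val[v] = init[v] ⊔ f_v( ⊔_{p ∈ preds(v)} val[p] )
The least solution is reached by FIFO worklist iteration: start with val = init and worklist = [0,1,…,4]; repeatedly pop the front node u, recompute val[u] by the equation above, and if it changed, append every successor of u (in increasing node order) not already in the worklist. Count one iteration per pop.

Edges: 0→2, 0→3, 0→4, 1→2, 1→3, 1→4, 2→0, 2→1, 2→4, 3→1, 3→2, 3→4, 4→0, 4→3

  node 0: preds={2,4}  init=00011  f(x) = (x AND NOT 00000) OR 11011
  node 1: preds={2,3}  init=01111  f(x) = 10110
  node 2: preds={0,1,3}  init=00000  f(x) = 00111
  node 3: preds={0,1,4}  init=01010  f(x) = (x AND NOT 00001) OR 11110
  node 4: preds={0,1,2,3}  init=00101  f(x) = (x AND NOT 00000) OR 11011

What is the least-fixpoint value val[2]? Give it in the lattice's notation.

Trace (9 dequeues):
  [1] u=0 | in 00101 | out 11111 | prev 00011 | push {}
  [2] u=1 | in 01010 | out 11111 | prev 01111 | push {}
  [3] u=2 | in 11111 | out 00111 | prev 00000 | push {0,1}
  [4] u=3 | in 11111 | out 11110 | prev 01010 | push {2}
  [5] u=4 | in 11111 | out 11111 | prev 00101 | push {3}
  [6] u=0 | in 11111 | out 11111 | ==
  [7] u=1 | in 11111 | out 11111 | ==
  [8] u=2 | in 11111 | out 00111 | ==
  [9] u=3 | in 11111 | out 11110 | ==

Converged values:
  [0] 11111
  [1] 11111
  [2] 00111
  [3] 11110
  [4] 11111

00111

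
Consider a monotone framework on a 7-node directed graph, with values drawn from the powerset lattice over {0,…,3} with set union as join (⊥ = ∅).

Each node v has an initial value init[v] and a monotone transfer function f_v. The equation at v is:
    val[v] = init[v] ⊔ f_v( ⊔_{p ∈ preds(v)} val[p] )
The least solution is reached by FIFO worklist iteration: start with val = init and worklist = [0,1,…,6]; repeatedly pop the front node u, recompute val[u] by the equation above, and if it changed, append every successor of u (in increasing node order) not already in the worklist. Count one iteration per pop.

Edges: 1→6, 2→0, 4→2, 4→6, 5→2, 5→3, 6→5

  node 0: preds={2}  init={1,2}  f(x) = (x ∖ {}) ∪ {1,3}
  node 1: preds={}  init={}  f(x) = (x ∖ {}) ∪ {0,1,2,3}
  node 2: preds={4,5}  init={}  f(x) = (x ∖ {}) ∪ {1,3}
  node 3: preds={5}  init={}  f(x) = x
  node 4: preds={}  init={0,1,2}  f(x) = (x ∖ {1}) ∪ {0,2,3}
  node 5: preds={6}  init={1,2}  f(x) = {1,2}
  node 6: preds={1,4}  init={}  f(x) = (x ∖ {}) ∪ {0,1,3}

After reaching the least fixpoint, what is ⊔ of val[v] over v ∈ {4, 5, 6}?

{0,1,2,3}

Worklist (10 pops):
  #1 pop 0: in={} → {1,2,3} (was {1,2}); enqueue []
  #2 pop 1: in={} → {0,1,2,3} (was {}); enqueue []
  #3 pop 2: in={0,1,2} → {0,1,2,3} (was {}); enqueue [0]
  #4 pop 3: in={1,2} → {1,2} (was {}); enqueue []
  #5 pop 4: in={} → {0,1,2,3} (was {0,1,2}); enqueue [2]
  #6 pop 5: in={} → {1,2} (no change)
  #7 pop 6: in={0,1,2,3} → {0,1,2,3} (was {}); enqueue [5]
  #8 pop 0: in={0,1,2,3} → {0,1,2,3} (was {1,2,3}); enqueue []
  #9 pop 2: in={0,1,2,3} → {0,1,2,3} (no change)
  #10 pop 5: in={0,1,2,3} → {1,2} (no change)

Fixpoint:
  val[0] = {0,1,2,3}
  val[1] = {0,1,2,3}
  val[2] = {0,1,2,3}
  val[3] = {1,2}
  val[4] = {0,1,2,3}
  val[5] = {1,2}
  val[6] = {0,1,2,3}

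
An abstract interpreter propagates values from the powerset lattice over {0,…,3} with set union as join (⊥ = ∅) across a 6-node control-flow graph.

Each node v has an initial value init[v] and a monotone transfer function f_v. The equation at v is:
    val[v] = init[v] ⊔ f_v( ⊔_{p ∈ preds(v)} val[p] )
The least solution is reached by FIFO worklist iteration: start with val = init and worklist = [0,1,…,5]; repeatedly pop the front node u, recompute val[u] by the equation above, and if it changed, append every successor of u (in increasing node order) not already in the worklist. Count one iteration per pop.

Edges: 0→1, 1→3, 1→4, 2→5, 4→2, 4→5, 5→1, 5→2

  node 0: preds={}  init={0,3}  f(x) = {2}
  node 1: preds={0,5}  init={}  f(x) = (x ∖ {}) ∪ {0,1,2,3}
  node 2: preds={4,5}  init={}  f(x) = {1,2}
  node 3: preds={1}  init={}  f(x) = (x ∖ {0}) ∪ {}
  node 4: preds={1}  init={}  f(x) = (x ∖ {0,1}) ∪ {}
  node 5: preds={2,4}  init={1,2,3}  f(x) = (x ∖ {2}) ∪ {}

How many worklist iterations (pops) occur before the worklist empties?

7

Trace (7 dequeues):
  [1] u=0 | in {} | out {0,2,3} | prev {0,3} | push {}
  [2] u=1 | in {0,1,2,3} | out {0,1,2,3} | prev {} | push {}
  [3] u=2 | in {1,2,3} | out {1,2} | prev {} | push {}
  [4] u=3 | in {0,1,2,3} | out {1,2,3} | prev {} | push {}
  [5] u=4 | in {0,1,2,3} | out {2,3} | prev {} | push {2}
  [6] u=5 | in {1,2,3} | out {1,2,3} | ==
  [7] u=2 | in {1,2,3} | out {1,2} | ==

Converged values:
  [0] {0,2,3}
  [1] {0,1,2,3}
  [2] {1,2}
  [3] {1,2,3}
  [4] {2,3}
  [5] {1,2,3}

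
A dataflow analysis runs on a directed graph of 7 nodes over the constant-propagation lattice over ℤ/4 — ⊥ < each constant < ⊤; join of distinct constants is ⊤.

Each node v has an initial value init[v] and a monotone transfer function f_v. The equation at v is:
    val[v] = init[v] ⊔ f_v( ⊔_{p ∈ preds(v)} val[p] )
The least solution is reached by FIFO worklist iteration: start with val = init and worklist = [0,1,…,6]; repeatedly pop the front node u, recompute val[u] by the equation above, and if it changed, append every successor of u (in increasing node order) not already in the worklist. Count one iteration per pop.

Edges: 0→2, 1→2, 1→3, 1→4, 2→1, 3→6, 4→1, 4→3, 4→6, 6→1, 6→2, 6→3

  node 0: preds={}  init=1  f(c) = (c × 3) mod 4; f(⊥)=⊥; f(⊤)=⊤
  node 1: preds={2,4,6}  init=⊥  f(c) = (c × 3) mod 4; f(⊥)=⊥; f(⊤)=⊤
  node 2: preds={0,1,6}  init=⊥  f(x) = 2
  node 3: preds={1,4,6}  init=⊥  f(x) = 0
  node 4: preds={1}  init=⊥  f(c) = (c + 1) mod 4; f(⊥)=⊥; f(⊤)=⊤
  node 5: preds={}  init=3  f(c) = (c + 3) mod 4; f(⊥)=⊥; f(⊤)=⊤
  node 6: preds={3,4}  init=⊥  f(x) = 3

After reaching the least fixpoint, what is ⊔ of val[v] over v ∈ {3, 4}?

⊤

Worklist (14 pops):
  #1 pop 0: in=⊥ → 1 (no change)
  #2 pop 1: in=⊥ → ⊥ (no change)
  #3 pop 2: in=1 → 2 (was ⊥); enqueue [1]
  #4 pop 3: in=⊥ → 0 (was ⊥); enqueue []
  #5 pop 4: in=⊥ → ⊥ (no change)
  #6 pop 5: in=⊥ → 3 (no change)
  #7 pop 6: in=0 → 3 (was ⊥); enqueue [2,3]
  #8 pop 1: in=⊤ → ⊤ (was ⊥); enqueue [4]
  #9 pop 2: in=⊤ → 2 (no change)
  #10 pop 3: in=⊤ → 0 (no change)
  #11 pop 4: in=⊤ → ⊤ (was ⊥); enqueue [1,3,6]
  #12 pop 1: in=⊤ → ⊤ (no change)
  #13 pop 3: in=⊤ → 0 (no change)
  #14 pop 6: in=⊤ → 3 (no change)

Fixpoint:
  val[0] = 1
  val[1] = ⊤
  val[2] = 2
  val[3] = 0
  val[4] = ⊤
  val[5] = 3
  val[6] = 3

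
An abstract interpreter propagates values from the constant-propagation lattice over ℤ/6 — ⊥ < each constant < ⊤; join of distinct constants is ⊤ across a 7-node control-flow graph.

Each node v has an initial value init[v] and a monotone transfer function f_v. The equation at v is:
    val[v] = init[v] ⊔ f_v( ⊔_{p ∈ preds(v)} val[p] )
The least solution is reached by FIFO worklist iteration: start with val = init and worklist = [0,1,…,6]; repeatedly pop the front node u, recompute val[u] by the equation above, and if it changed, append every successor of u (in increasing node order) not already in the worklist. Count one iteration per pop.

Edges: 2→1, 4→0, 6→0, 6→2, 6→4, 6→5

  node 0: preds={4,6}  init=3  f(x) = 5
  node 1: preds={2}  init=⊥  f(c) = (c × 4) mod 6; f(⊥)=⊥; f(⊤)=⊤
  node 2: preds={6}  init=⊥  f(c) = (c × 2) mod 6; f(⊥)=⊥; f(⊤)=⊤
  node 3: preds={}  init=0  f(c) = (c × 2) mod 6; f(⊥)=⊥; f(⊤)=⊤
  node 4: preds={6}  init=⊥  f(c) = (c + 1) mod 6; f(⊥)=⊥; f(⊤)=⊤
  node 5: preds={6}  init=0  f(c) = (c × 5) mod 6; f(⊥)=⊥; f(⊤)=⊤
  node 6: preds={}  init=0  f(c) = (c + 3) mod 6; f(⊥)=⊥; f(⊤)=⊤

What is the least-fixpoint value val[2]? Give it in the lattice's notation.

Iteration log — 9 steps:
  step 1. node 0  ⊔preds=0  new=⊤  old=3  +wl: 
  step 2. node 1  ⊔preds=⊥  new=⊥  stable
  step 3. node 2  ⊔preds=0  new=0  old=⊥  +wl: 1
  step 4. node 3  ⊔preds=⊥  new=0  stable
  step 5. node 4  ⊔preds=0  new=1  old=⊥  +wl: 0
  step 6. node 5  ⊔preds=0  new=0  stable
  step 7. node 6  ⊔preds=⊥  new=0  stable
  step 8. node 1  ⊔preds=0  new=0  old=⊥  +wl: 
  step 9. node 0  ⊔preds=⊤  new=⊤  stable

Least fixpoint reached:
  node 0: ⊤
  node 1: 0
  node 2: 0
  node 3: 0
  node 4: 1
  node 5: 0
  node 6: 0

0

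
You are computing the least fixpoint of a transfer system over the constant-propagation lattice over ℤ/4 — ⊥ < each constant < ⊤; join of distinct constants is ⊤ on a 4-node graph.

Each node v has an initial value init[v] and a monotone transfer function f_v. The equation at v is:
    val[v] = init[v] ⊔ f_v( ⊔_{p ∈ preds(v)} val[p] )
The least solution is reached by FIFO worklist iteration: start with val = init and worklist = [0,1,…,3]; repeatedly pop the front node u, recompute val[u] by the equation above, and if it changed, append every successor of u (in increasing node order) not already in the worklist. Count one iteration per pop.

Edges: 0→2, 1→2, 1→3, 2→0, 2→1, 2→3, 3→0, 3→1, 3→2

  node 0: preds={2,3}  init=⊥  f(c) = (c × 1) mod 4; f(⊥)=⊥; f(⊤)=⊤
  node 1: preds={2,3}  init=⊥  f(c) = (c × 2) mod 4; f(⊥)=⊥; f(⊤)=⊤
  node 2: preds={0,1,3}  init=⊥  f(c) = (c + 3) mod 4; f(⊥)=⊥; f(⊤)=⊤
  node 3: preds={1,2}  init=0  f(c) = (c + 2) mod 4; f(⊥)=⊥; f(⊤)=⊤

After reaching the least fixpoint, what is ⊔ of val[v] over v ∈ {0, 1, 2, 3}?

Trace (10 dequeues):
  [1] u=0 | in 0 | out 0 | prev ⊥ | push {}
  [2] u=1 | in 0 | out 0 | prev ⊥ | push {}
  [3] u=2 | in 0 | out 3 | prev ⊥ | push {0,1}
  [4] u=3 | in ⊤ | out ⊤ | prev 0 | push {2}
  [5] u=0 | in ⊤ | out ⊤ | prev 0 | push {}
  [6] u=1 | in ⊤ | out ⊤ | prev 0 | push {3}
  [7] u=2 | in ⊤ | out ⊤ | prev 3 | push {0,1}
  [8] u=3 | in ⊤ | out ⊤ | ==
  [9] u=0 | in ⊤ | out ⊤ | ==
  [10] u=1 | in ⊤ | out ⊤ | ==

Converged values:
  [0] ⊤
  [1] ⊤
  [2] ⊤
  [3] ⊤

⊤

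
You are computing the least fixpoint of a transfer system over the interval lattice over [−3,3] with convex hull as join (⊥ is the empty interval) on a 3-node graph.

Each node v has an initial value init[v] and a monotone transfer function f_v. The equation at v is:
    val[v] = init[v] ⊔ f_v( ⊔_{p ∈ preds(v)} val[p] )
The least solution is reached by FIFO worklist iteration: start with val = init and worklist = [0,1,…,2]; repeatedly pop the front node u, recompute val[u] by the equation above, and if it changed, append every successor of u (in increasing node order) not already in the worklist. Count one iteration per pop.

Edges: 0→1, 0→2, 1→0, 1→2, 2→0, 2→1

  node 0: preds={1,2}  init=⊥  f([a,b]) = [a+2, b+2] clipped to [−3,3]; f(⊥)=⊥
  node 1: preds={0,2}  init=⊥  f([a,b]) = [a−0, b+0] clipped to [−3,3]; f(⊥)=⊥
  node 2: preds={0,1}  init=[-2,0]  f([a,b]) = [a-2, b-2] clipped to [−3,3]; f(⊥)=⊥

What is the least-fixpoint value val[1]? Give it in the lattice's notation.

Trace (8 dequeues):
  [1] u=0 | in [-2,0] | out [0,2] | prev ⊥ | push {}
  [2] u=1 | in [-2,2] | out [-2,2] | prev ⊥ | push {0}
  [3] u=2 | in [-2,2] | out [-3,0] | prev [-2,0] | push {1}
  [4] u=0 | in [-3,2] | out [-1,3] | prev [0,2] | push {2}
  [5] u=1 | in [-3,3] | out [-3,3] | prev [-2,2] | push {0}
  [6] u=2 | in [-3,3] | out [-3,1] | prev [-3,0] | push {1}
  [7] u=0 | in [-3,3] | out [-1,3] | ==
  [8] u=1 | in [-3,3] | out [-3,3] | ==

Converged values:
  [0] [-1,3]
  [1] [-3,3]
  [2] [-3,1]

[-3,3]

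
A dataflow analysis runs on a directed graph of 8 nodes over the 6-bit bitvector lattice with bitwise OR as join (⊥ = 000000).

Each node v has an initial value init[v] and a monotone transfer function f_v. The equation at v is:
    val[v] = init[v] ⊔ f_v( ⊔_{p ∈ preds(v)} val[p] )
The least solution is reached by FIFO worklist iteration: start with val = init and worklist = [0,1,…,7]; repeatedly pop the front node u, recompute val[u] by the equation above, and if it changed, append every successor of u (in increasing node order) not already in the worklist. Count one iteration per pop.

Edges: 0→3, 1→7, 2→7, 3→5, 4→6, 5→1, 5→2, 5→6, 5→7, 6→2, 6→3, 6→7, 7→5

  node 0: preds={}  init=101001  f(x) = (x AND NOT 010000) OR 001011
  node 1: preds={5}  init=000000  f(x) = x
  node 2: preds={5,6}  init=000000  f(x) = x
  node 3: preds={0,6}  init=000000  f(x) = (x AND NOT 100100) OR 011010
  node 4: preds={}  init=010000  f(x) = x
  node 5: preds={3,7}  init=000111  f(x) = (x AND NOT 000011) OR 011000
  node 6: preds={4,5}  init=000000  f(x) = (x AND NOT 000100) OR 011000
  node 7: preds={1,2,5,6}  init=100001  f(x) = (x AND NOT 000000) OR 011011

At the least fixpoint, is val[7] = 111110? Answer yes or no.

no

Worklist (13 pops):
  #1 pop 0: in=000000 → 101011 (was 101001); enqueue []
  #2 pop 1: in=000111 → 000111 (was 000000); enqueue []
  #3 pop 2: in=000111 → 000111 (was 000000); enqueue []
  #4 pop 3: in=101011 → 011011 (was 000000); enqueue []
  #5 pop 4: in=000000 → 010000 (no change)
  #6 pop 5: in=111011 → 111111 (was 000111); enqueue [1,2]
  #7 pop 6: in=111111 → 111011 (was 000000); enqueue [3]
  #8 pop 7: in=111111 → 111111 (was 100001); enqueue [5]
  #9 pop 1: in=111111 → 111111 (was 000111); enqueue [7]
  #10 pop 2: in=111111 → 111111 (was 000111); enqueue []
  #11 pop 3: in=111011 → 011011 (no change)
  #12 pop 5: in=111111 → 111111 (no change)
  #13 pop 7: in=111111 → 111111 (no change)

Fixpoint:
  val[0] = 101011
  val[1] = 111111
  val[2] = 111111
  val[3] = 011011
  val[4] = 010000
  val[5] = 111111
  val[6] = 111011
  val[7] = 111111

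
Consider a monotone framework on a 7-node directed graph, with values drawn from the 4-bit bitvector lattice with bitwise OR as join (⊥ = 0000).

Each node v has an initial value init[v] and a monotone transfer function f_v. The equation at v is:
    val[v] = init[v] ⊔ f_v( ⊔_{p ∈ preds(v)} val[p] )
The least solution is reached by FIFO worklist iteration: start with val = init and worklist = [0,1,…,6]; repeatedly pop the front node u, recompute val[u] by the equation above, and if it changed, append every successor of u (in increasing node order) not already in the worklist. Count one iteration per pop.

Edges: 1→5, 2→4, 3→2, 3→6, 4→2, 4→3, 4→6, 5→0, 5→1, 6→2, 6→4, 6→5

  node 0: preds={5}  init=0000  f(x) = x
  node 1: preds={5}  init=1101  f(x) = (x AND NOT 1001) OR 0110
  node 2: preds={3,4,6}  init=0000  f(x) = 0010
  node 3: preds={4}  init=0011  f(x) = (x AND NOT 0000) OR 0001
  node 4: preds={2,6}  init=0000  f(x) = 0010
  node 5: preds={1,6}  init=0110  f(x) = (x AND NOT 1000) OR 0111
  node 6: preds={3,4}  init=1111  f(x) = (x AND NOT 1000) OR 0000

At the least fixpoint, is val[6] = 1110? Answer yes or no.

Worklist (11 pops):
  #1 pop 0: in=0110 → 0110 (was 0000); enqueue []
  #2 pop 1: in=0110 → 1111 (was 1101); enqueue []
  #3 pop 2: in=1111 → 0010 (was 0000); enqueue []
  #4 pop 3: in=0000 → 0011 (no change)
  #5 pop 4: in=1111 → 0010 (was 0000); enqueue [2,3]
  #6 pop 5: in=1111 → 0111 (was 0110); enqueue [0,1]
  #7 pop 6: in=0011 → 1111 (no change)
  #8 pop 2: in=1111 → 0010 (no change)
  #9 pop 3: in=0010 → 0011 (no change)
  #10 pop 0: in=0111 → 0111 (was 0110); enqueue []
  #11 pop 1: in=0111 → 1111 (no change)

Fixpoint:
  val[0] = 0111
  val[1] = 1111
  val[2] = 0010
  val[3] = 0011
  val[4] = 0010
  val[5] = 0111
  val[6] = 1111

no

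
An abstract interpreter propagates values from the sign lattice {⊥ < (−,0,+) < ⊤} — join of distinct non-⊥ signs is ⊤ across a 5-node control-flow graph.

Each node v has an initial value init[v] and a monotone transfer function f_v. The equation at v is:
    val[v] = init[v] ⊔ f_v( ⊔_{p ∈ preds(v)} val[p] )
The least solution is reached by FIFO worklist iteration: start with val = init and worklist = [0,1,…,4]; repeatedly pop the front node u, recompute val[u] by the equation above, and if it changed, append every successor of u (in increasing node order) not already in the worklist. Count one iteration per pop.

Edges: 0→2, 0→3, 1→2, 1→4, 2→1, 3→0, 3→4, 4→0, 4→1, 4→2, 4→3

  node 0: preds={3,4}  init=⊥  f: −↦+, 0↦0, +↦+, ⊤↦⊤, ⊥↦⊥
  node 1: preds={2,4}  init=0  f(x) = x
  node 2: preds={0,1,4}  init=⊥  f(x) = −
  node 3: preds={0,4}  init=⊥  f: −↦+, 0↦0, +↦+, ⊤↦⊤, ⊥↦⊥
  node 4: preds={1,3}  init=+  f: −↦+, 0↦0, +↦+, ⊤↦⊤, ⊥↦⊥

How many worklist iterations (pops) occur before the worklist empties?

Worklist (11 pops):
  #1 pop 0: in=+ → + (was ⊥); enqueue []
  #2 pop 1: in=+ → ⊤ (was 0); enqueue []
  #3 pop 2: in=⊤ → − (was ⊥); enqueue [1]
  #4 pop 3: in=+ → + (was ⊥); enqueue [0]
  #5 pop 4: in=⊤ → ⊤ (was +); enqueue [2,3]
  #6 pop 1: in=⊤ → ⊤ (no change)
  #7 pop 0: in=⊤ → ⊤ (was +); enqueue []
  #8 pop 2: in=⊤ → − (no change)
  #9 pop 3: in=⊤ → ⊤ (was +); enqueue [0,4]
  #10 pop 0: in=⊤ → ⊤ (no change)
  #11 pop 4: in=⊤ → ⊤ (no change)

Fixpoint:
  val[0] = ⊤
  val[1] = ⊤
  val[2] = −
  val[3] = ⊤
  val[4] = ⊤

11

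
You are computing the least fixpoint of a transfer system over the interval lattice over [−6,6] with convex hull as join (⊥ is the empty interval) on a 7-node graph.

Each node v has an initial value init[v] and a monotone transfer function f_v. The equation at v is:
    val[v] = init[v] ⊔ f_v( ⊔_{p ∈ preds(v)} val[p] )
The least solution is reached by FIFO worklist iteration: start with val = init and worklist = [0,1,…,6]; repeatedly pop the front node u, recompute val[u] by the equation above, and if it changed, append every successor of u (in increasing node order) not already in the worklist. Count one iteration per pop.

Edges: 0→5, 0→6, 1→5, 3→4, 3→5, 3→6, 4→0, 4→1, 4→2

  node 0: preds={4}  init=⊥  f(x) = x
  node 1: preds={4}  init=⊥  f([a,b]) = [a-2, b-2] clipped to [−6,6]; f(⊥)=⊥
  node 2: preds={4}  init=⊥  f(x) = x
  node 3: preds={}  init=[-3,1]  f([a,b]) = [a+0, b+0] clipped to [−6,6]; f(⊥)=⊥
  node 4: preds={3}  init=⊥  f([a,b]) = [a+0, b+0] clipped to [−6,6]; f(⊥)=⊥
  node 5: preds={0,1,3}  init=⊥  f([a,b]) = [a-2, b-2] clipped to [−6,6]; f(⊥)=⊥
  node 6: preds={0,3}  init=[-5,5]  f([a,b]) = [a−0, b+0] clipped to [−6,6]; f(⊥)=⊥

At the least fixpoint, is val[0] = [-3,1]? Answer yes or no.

yes

Trace (12 dequeues):
  [1] u=0 | in ⊥ | out ⊥ | ==
  [2] u=1 | in ⊥ | out ⊥ | ==
  [3] u=2 | in ⊥ | out ⊥ | ==
  [4] u=3 | in ⊥ | out [-3,1] | ==
  [5] u=4 | in [-3,1] | out [-3,1] | prev ⊥ | push {0,1,2}
  [6] u=5 | in [-3,1] | out [-5,-1] | prev ⊥ | push {}
  [7] u=6 | in [-3,1] | out [-5,5] | ==
  [8] u=0 | in [-3,1] | out [-3,1] | prev ⊥ | push {5,6}
  [9] u=1 | in [-3,1] | out [-5,-1] | prev ⊥ | push {}
  [10] u=2 | in [-3,1] | out [-3,1] | prev ⊥ | push {}
  [11] u=5 | in [-5,1] | out [-6,-1] | prev [-5,-1] | push {}
  [12] u=6 | in [-3,1] | out [-5,5] | ==

Converged values:
  [0] [-3,1]
  [1] [-5,-1]
  [2] [-3,1]
  [3] [-3,1]
  [4] [-3,1]
  [5] [-6,-1]
  [6] [-5,5]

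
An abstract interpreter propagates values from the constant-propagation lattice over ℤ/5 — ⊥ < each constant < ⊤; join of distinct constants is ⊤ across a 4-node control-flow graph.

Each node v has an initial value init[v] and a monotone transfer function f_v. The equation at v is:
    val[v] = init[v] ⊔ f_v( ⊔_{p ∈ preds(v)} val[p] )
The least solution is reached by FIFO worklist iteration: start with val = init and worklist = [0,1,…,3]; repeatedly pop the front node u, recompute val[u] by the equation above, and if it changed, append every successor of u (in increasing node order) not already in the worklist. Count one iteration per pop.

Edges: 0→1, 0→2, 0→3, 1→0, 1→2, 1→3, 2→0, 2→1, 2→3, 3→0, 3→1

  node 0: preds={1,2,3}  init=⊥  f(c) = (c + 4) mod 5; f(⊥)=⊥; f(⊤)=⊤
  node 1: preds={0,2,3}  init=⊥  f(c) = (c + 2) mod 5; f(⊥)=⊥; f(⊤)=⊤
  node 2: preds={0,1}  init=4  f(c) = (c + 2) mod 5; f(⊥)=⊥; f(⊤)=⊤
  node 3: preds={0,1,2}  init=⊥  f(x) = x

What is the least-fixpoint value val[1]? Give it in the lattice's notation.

⊤

Trace (8 dequeues):
  [1] u=0 | in 4 | out 3 | prev ⊥ | push {}
  [2] u=1 | in ⊤ | out ⊤ | prev ⊥ | push {0}
  [3] u=2 | in ⊤ | out ⊤ | prev 4 | push {1}
  [4] u=3 | in ⊤ | out ⊤ | prev ⊥ | push {}
  [5] u=0 | in ⊤ | out ⊤ | prev 3 | push {2,3}
  [6] u=1 | in ⊤ | out ⊤ | ==
  [7] u=2 | in ⊤ | out ⊤ | ==
  [8] u=3 | in ⊤ | out ⊤ | ==

Converged values:
  [0] ⊤
  [1] ⊤
  [2] ⊤
  [3] ⊤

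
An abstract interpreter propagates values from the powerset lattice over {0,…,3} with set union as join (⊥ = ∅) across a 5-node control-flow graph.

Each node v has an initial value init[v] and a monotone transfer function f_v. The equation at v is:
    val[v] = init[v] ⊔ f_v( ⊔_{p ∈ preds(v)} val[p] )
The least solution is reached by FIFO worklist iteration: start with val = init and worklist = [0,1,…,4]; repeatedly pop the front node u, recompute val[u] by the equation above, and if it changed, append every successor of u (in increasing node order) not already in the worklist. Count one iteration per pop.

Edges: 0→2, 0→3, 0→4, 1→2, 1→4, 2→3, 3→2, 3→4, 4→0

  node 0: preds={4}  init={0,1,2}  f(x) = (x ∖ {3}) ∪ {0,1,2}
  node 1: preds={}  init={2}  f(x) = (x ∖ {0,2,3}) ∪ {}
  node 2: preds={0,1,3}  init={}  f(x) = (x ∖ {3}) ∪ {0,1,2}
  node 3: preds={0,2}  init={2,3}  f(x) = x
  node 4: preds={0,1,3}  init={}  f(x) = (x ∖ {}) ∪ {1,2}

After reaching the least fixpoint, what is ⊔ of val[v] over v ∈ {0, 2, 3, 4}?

Trace (7 dequeues):
  [1] u=0 | in {} | out {0,1,2} | ==
  [2] u=1 | in {} | out {2} | ==
  [3] u=2 | in {0,1,2,3} | out {0,1,2} | prev {} | push {}
  [4] u=3 | in {0,1,2} | out {0,1,2,3} | prev {2,3} | push {2}
  [5] u=4 | in {0,1,2,3} | out {0,1,2,3} | prev {} | push {0}
  [6] u=2 | in {0,1,2,3} | out {0,1,2} | ==
  [7] u=0 | in {0,1,2,3} | out {0,1,2} | ==

Converged values:
  [0] {0,1,2}
  [1] {2}
  [2] {0,1,2}
  [3] {0,1,2,3}
  [4] {0,1,2,3}

{0,1,2,3}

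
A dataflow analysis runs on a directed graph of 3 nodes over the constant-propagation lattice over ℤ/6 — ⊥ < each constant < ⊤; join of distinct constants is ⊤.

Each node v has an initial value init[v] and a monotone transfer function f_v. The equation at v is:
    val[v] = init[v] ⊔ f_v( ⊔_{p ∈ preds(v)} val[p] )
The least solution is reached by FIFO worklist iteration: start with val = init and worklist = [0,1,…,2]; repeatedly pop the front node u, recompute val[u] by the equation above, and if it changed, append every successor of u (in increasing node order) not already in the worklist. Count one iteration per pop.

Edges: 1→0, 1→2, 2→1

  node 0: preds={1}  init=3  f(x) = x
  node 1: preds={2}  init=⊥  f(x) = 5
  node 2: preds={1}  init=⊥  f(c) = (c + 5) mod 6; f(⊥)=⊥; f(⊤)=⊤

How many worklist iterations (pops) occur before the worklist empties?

Worklist (5 pops):
  #1 pop 0: in=⊥ → 3 (no change)
  #2 pop 1: in=⊥ → 5 (was ⊥); enqueue [0]
  #3 pop 2: in=5 → 4 (was ⊥); enqueue [1]
  #4 pop 0: in=5 → ⊤ (was 3); enqueue []
  #5 pop 1: in=4 → 5 (no change)

Fixpoint:
  val[0] = ⊤
  val[1] = 5
  val[2] = 4

5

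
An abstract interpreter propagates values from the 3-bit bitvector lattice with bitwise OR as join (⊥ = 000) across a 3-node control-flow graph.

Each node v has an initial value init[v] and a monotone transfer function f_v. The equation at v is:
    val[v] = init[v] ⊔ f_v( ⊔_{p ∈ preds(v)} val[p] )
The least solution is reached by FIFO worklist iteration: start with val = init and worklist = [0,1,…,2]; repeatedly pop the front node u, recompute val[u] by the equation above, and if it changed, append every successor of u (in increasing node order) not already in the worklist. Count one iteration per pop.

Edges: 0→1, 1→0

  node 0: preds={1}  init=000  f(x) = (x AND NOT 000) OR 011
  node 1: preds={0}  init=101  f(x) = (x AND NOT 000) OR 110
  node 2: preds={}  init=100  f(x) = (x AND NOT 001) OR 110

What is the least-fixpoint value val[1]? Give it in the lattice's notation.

111

Worklist (4 pops):
  #1 pop 0: in=101 → 111 (was 000); enqueue []
  #2 pop 1: in=111 → 111 (was 101); enqueue [0]
  #3 pop 2: in=000 → 110 (was 100); enqueue []
  #4 pop 0: in=111 → 111 (no change)

Fixpoint:
  val[0] = 111
  val[1] = 111
  val[2] = 110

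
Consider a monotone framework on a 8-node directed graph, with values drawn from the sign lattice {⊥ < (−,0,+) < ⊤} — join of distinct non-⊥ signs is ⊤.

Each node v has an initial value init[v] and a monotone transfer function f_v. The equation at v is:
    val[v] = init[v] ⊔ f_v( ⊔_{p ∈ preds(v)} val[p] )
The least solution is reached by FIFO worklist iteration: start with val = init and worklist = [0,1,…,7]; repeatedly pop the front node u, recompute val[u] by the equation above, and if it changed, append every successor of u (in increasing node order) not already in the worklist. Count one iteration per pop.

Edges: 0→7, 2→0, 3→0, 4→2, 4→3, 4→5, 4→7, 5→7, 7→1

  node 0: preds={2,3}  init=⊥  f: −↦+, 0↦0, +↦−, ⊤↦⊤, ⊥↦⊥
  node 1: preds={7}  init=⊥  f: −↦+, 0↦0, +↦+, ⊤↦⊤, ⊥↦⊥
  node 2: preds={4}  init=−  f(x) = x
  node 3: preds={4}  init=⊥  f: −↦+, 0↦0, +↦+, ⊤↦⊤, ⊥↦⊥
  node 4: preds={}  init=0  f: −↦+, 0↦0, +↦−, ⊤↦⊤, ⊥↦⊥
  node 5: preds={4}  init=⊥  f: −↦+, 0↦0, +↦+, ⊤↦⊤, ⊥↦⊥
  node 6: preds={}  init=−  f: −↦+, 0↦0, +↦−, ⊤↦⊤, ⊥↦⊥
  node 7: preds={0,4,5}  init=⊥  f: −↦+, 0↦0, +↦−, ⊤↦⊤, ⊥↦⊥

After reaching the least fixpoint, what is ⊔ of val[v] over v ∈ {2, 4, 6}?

Trace (11 dequeues):
  [1] u=0 | in − | out + | prev ⊥ | push {}
  [2] u=1 | in ⊥ | out ⊥ | ==
  [3] u=2 | in 0 | out ⊤ | prev − | push {0}
  [4] u=3 | in 0 | out 0 | prev ⊥ | push {}
  [5] u=4 | in ⊥ | out 0 | ==
  [6] u=5 | in 0 | out 0 | prev ⊥ | push {}
  [7] u=6 | in ⊥ | out − | ==
  [8] u=7 | in ⊤ | out ⊤ | prev ⊥ | push {1}
  [9] u=0 | in ⊤ | out ⊤ | prev + | push {7}
  [10] u=1 | in ⊤ | out ⊤ | prev ⊥ | push {}
  [11] u=7 | in ⊤ | out ⊤ | ==

Converged values:
  [0] ⊤
  [1] ⊤
  [2] ⊤
  [3] 0
  [4] 0
  [5] 0
  [6] −
  [7] ⊤

⊤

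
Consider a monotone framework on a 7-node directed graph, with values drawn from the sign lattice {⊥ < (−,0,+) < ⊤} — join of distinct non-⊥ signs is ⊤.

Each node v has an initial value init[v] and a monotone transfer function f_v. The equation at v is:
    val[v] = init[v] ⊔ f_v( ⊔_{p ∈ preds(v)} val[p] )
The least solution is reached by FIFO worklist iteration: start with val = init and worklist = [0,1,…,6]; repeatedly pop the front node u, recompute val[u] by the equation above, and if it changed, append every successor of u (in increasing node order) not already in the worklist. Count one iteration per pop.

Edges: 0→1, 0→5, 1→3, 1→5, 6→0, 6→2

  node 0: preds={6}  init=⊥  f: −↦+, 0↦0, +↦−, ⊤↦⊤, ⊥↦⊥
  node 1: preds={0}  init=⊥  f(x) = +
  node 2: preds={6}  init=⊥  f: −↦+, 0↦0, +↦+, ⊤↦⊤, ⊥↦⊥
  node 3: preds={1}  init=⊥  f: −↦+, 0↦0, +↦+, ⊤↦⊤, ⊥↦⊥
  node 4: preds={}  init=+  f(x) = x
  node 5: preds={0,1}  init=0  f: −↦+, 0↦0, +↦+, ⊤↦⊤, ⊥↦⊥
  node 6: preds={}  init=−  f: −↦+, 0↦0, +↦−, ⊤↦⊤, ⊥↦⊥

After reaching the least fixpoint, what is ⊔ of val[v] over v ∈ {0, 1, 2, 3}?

+

Iteration log — 7 steps:
  step 1. node 0  ⊔preds=−  new=+  old=⊥  +wl: 
  step 2. node 1  ⊔preds=+  new=+  old=⊥  +wl: 
  step 3. node 2  ⊔preds=−  new=+  old=⊥  +wl: 
  step 4. node 3  ⊔preds=+  new=+  old=⊥  +wl: 
  step 5. node 4  ⊔preds=⊥  new=+  stable
  step 6. node 5  ⊔preds=+  new=⊤  old=0  +wl: 
  step 7. node 6  ⊔preds=⊥  new=−  stable

Least fixpoint reached:
  node 0: +
  node 1: +
  node 2: +
  node 3: +
  node 4: +
  node 5: ⊤
  node 6: −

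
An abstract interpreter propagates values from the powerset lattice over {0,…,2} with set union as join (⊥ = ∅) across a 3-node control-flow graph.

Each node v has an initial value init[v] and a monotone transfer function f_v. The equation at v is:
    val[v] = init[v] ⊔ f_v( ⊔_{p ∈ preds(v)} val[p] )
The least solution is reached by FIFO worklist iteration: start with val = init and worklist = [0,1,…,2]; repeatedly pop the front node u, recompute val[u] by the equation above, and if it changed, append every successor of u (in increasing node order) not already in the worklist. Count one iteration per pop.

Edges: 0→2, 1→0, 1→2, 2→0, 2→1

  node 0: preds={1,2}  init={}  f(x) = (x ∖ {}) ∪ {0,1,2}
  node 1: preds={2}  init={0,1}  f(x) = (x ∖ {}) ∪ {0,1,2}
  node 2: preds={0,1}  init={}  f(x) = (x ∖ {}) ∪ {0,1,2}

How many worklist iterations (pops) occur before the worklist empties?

5

Worklist (5 pops):
  #1 pop 0: in={0,1} → {0,1,2} (was {}); enqueue []
  #2 pop 1: in={} → {0,1,2} (was {0,1}); enqueue [0]
  #3 pop 2: in={0,1,2} → {0,1,2} (was {}); enqueue [1]
  #4 pop 0: in={0,1,2} → {0,1,2} (no change)
  #5 pop 1: in={0,1,2} → {0,1,2} (no change)

Fixpoint:
  val[0] = {0,1,2}
  val[1] = {0,1,2}
  val[2] = {0,1,2}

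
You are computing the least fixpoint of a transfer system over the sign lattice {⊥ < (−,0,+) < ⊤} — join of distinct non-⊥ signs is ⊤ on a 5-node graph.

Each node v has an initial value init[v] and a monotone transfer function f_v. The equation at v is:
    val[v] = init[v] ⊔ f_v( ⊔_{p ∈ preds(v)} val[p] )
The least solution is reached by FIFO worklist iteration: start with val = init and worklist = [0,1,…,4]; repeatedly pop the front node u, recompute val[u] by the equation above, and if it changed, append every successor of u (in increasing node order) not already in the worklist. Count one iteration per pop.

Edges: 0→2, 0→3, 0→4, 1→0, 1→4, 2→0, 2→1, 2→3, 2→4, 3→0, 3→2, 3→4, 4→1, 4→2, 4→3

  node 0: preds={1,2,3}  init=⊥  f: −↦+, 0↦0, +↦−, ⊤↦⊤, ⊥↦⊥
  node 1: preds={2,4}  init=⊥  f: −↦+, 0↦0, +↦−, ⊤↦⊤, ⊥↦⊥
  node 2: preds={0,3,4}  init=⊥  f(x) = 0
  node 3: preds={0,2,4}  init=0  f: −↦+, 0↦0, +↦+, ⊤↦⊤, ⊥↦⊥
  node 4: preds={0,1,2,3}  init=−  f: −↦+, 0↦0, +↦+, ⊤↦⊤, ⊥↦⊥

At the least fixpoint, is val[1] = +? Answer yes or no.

Trace (11 dequeues):
  [1] u=0 | in 0 | out 0 | prev ⊥ | push {}
  [2] u=1 | in − | out + | prev ⊥ | push {0}
  [3] u=2 | in ⊤ | out 0 | prev ⊥ | push {1}
  [4] u=3 | in ⊤ | out ⊤ | prev 0 | push {2}
  [5] u=4 | in ⊤ | out ⊤ | prev − | push {3}
  [6] u=0 | in ⊤ | out ⊤ | prev 0 | push {4}
  [7] u=1 | in ⊤ | out ⊤ | prev + | push {0}
  [8] u=2 | in ⊤ | out 0 | ==
  [9] u=3 | in ⊤ | out ⊤ | ==
  [10] u=4 | in ⊤ | out ⊤ | ==
  [11] u=0 | in ⊤ | out ⊤ | ==

Converged values:
  [0] ⊤
  [1] ⊤
  [2] 0
  [3] ⊤
  [4] ⊤

no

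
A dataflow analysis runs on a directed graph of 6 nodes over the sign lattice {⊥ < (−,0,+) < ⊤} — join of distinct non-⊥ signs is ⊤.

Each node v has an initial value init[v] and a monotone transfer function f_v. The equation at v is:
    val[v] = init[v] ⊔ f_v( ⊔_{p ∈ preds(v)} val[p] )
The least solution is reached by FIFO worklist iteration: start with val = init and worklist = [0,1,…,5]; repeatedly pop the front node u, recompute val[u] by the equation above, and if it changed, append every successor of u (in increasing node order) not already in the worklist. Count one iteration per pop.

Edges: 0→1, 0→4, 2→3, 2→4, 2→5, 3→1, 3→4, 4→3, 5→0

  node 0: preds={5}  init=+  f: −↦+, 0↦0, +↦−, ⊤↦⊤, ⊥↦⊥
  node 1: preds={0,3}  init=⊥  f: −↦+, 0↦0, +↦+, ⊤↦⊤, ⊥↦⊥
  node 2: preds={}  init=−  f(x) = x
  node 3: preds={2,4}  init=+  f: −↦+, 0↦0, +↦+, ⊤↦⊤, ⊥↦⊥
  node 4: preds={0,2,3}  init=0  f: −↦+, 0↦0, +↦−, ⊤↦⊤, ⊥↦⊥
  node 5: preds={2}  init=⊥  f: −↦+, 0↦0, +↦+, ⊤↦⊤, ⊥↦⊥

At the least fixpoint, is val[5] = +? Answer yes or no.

Trace (11 dequeues):
  [1] u=0 | in ⊥ | out + | ==
  [2] u=1 | in + | out + | prev ⊥ | push {}
  [3] u=2 | in ⊥ | out − | ==
  [4] u=3 | in ⊤ | out ⊤ | prev + | push {1}
  [5] u=4 | in ⊤ | out ⊤ | prev 0 | push {3}
  [6] u=5 | in − | out + | prev ⊥ | push {0}
  [7] u=1 | in ⊤ | out ⊤ | prev + | push {}
  [8] u=3 | in ⊤ | out ⊤ | ==
  [9] u=0 | in + | out ⊤ | prev + | push {1,4}
  [10] u=1 | in ⊤ | out ⊤ | ==
  [11] u=4 | in ⊤ | out ⊤ | ==

Converged values:
  [0] ⊤
  [1] ⊤
  [2] −
  [3] ⊤
  [4] ⊤
  [5] +

yes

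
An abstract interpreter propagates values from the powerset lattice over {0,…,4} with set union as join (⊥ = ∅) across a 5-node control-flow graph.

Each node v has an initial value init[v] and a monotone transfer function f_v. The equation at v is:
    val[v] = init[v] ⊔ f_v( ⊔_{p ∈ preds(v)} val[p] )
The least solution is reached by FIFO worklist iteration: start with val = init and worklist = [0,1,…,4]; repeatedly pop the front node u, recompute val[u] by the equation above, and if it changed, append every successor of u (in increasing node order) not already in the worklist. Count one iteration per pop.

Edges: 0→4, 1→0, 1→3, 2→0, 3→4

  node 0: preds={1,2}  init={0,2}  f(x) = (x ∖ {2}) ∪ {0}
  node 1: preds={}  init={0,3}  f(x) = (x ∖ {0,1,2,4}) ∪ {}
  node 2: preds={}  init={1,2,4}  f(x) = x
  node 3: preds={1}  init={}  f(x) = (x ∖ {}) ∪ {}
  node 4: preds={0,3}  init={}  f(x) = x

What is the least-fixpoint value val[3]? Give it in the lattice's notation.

Trace (5 dequeues):
  [1] u=0 | in {0,1,2,3,4} | out {0,1,2,3,4} | prev {0,2} | push {}
  [2] u=1 | in {} | out {0,3} | ==
  [3] u=2 | in {} | out {1,2,4} | ==
  [4] u=3 | in {0,3} | out {0,3} | prev {} | push {}
  [5] u=4 | in {0,1,2,3,4} | out {0,1,2,3,4} | prev {} | push {}

Converged values:
  [0] {0,1,2,3,4}
  [1] {0,3}
  [2] {1,2,4}
  [3] {0,3}
  [4] {0,1,2,3,4}

{0,3}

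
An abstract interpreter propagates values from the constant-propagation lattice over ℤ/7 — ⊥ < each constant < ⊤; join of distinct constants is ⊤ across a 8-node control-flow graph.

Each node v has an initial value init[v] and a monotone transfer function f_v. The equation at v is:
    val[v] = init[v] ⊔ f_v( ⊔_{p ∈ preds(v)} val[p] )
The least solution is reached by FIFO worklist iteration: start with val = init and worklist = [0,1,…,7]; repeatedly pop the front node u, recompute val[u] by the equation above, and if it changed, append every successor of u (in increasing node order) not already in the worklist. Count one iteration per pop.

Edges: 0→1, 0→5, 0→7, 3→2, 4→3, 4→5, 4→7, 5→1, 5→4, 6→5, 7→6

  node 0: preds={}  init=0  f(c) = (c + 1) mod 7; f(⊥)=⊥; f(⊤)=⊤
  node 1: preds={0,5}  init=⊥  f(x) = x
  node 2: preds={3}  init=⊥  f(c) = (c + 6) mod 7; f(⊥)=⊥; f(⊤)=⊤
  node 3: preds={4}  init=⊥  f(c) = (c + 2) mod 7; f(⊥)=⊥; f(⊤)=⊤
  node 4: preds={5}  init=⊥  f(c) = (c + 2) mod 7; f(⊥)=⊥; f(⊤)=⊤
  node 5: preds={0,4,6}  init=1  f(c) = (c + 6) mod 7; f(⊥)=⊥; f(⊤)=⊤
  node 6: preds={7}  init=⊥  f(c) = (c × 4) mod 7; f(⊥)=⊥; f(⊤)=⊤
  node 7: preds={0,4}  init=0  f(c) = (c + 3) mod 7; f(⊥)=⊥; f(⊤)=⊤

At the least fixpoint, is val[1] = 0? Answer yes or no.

no

Trace (18 dequeues):
  [1] u=0 | in ⊥ | out 0 | ==
  [2] u=1 | in ⊤ | out ⊤ | prev ⊥ | push {}
  [3] u=2 | in ⊥ | out ⊥ | ==
  [4] u=3 | in ⊥ | out ⊥ | ==
  [5] u=4 | in 1 | out 3 | prev ⊥ | push {3}
  [6] u=5 | in ⊤ | out ⊤ | prev 1 | push {1,4}
  [7] u=6 | in 0 | out 0 | prev ⊥ | push {5}
  [8] u=7 | in ⊤ | out ⊤ | prev 0 | push {6}
  [9] u=3 | in 3 | out 5 | prev ⊥ | push {2}
  [10] u=1 | in ⊤ | out ⊤ | ==
  [11] u=4 | in ⊤ | out ⊤ | prev 3 | push {3,7}
  [12] u=5 | in ⊤ | out ⊤ | ==
  [13] u=6 | in ⊤ | out ⊤ | prev 0 | push {5}
  [14] u=2 | in 5 | out 4 | prev ⊥ | push {}
  [15] u=3 | in ⊤ | out ⊤ | prev 5 | push {2}
  [16] u=7 | in ⊤ | out ⊤ | ==
  [17] u=5 | in ⊤ | out ⊤ | ==
  [18] u=2 | in ⊤ | out ⊤ | prev 4 | push {}

Converged values:
  [0] 0
  [1] ⊤
  [2] ⊤
  [3] ⊤
  [4] ⊤
  [5] ⊤
  [6] ⊤
  [7] ⊤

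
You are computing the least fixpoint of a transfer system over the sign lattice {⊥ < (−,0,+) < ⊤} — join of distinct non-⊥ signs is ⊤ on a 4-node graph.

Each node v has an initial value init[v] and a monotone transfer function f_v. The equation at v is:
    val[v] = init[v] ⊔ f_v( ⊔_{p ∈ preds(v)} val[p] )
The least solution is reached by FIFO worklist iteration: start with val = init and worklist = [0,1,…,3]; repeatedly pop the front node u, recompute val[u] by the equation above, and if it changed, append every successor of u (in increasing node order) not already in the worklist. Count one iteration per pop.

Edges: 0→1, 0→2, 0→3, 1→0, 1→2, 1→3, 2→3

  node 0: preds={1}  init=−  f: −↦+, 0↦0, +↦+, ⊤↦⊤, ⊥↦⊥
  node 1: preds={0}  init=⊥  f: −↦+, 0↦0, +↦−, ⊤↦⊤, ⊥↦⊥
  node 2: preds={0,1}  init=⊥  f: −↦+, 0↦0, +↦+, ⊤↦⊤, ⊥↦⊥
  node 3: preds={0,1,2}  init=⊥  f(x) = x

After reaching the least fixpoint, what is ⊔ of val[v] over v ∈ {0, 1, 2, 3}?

Trace (9 dequeues):
  [1] u=0 | in ⊥ | out − | ==
  [2] u=1 | in − | out + | prev ⊥ | push {0}
  [3] u=2 | in ⊤ | out ⊤ | prev ⊥ | push {}
  [4] u=3 | in ⊤ | out ⊤ | prev ⊥ | push {}
  [5] u=0 | in + | out ⊤ | prev − | push {1,2,3}
  [6] u=1 | in ⊤ | out ⊤ | prev + | push {0}
  [7] u=2 | in ⊤ | out ⊤ | ==
  [8] u=3 | in ⊤ | out ⊤ | ==
  [9] u=0 | in ⊤ | out ⊤ | ==

Converged values:
  [0] ⊤
  [1] ⊤
  [2] ⊤
  [3] ⊤

⊤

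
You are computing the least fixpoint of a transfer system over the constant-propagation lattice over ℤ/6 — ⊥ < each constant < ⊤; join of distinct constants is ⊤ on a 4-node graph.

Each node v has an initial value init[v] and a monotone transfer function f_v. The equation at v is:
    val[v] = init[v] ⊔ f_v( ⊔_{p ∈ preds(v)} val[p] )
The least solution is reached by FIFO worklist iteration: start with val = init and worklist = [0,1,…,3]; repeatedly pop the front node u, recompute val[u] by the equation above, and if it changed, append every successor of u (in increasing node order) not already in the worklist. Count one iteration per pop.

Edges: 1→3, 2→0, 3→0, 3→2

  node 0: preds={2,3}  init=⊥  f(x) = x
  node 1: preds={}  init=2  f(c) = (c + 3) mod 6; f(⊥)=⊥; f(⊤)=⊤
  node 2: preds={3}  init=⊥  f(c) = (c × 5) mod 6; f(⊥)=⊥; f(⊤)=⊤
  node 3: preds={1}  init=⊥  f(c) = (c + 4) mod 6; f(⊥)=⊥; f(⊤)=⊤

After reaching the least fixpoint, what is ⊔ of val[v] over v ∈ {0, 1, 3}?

Trace (7 dequeues):
  [1] u=0 | in ⊥ | out ⊥ | ==
  [2] u=1 | in ⊥ | out 2 | ==
  [3] u=2 | in ⊥ | out ⊥ | ==
  [4] u=3 | in 2 | out 0 | prev ⊥ | push {0,2}
  [5] u=0 | in 0 | out 0 | prev ⊥ | push {}
  [6] u=2 | in 0 | out 0 | prev ⊥ | push {0}
  [7] u=0 | in 0 | out 0 | ==

Converged values:
  [0] 0
  [1] 2
  [2] 0
  [3] 0

⊤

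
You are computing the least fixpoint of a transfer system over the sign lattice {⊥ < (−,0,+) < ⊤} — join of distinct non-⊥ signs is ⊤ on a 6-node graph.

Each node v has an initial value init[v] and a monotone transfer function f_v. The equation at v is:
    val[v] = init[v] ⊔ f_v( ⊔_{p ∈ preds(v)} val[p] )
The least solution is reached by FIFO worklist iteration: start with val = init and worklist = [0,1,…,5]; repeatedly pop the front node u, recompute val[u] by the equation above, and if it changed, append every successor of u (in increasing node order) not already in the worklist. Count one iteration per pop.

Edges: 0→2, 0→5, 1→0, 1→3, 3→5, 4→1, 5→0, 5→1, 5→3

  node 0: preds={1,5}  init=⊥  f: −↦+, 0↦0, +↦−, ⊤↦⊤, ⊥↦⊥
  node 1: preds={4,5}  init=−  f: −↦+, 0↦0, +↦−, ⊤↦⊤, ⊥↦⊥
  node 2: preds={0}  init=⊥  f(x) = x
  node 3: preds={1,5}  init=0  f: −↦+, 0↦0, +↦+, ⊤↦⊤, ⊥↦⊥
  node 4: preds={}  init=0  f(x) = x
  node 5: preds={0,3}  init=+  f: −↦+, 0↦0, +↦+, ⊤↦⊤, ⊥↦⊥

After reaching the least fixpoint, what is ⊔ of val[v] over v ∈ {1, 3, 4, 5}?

⊤

Iteration log — 9 steps:
  step 1. node 0  ⊔preds=⊤  new=⊤  old=⊥  +wl: 
  step 2. node 1  ⊔preds=⊤  new=⊤  old=−  +wl: 0
  step 3. node 2  ⊔preds=⊤  new=⊤  old=⊥  +wl: 
  step 4. node 3  ⊔preds=⊤  new=⊤  old=0  +wl: 
  step 5. node 4  ⊔preds=⊥  new=0  stable
  step 6. node 5  ⊔preds=⊤  new=⊤  old=+  +wl: 1,3
  step 7. node 0  ⊔preds=⊤  new=⊤  stable
  step 8. node 1  ⊔preds=⊤  new=⊤  stable
  step 9. node 3  ⊔preds=⊤  new=⊤  stable

Least fixpoint reached:
  node 0: ⊤
  node 1: ⊤
  node 2: ⊤
  node 3: ⊤
  node 4: 0
  node 5: ⊤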